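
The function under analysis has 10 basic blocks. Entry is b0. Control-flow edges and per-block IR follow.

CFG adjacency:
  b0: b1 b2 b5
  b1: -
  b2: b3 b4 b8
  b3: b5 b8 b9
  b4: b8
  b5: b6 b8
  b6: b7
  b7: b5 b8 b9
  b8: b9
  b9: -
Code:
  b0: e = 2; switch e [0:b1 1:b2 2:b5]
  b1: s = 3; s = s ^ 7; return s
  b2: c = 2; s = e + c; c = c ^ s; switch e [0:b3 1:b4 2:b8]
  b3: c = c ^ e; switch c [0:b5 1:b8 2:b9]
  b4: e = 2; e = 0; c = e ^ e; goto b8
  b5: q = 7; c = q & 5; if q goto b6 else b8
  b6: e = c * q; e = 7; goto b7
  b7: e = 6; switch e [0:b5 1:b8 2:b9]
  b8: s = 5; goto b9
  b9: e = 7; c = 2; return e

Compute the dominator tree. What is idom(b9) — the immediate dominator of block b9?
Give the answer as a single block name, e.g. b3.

idom tree: b1←b0 b2←b0 b3←b2 b4←b2 b5←b0 b6←b5 b7←b6 b8←b0 b9←b0
Dom∩ at merges:
  b5: preds {b0,b3,b7}: {b0} ∩ {b0,b2,b3} ∩ {b0,b5,b6,b7} = {b0}; idom=b0
  b8: preds {b2,b3,b4,b5,b7}: {b0,b2} ∩ {b0,b2,b3} ∩ {b0,b2,b4} ∩ {b0,b5} ∩ {b0,b5,b6,b7} = {b0}; idom=b0
  b9: preds {b3,b7,b8}: {b0,b2,b3} ∩ {b0,b5,b6,b7} ∩ {b0,b8} = {b0}; idom=b0

idom(b9) = b0

Answer: b0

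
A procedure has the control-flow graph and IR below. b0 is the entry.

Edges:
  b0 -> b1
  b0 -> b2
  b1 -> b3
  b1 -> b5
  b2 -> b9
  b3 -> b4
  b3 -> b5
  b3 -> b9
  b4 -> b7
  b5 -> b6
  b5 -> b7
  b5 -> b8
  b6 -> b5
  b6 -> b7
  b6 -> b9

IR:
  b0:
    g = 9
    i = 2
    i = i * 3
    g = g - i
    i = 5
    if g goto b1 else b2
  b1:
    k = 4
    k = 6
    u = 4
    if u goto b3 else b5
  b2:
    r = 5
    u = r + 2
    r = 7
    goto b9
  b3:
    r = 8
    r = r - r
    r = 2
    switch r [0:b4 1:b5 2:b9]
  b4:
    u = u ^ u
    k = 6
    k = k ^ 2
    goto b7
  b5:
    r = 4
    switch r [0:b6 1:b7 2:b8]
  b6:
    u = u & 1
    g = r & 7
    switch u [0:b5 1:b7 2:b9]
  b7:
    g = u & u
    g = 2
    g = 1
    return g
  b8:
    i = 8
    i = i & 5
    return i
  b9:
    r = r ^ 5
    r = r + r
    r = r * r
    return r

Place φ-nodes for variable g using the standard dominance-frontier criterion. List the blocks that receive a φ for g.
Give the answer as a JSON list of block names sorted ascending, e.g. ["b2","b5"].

Answer: ["b5", "b7", "b9"]

Working:
idom tree: b1←b0 b2←b0 b3←b1 b4←b3 b5←b1 b6←b5 b7←b1 b8←b5 b9←b0
Join-block Dom:
  b5: preds {b1,b3,b6}: {b0,b1} ∩ {b0,b1,b3} ∩ {b0,b1,b5,b6} = {b0,b1}; idom=b1
  b7: preds {b4,b5,b6}: {b0,b1,b3,b4} ∩ {b0,b1,b5} ∩ {b0,b1,b5,b6} = {b0,b1}; idom=b1
  b9: preds {b2,b3,b6}: {b0,b2} ∩ {b0,b1,b3} ∩ {b0,b1,b5,b6} = {b0}; idom=b0

DF derivation:
  b5←b1: walk · to b1
  b5←b3: walk b3 to b1
  b5←b6: walk b6→b5 to b1
  b7←b4: walk b4→b3 to b1
  b7←b5: walk b5 to b1
  b7←b6: walk b6→b5 to b1
  b9←b2: walk b2 to b0
  b9←b3: walk b3→b1 to b0
  b9←b6: walk b6→b5→b1 to b0
  b0 → ∅
  b1 → {b9}
  b2 → {b9}
  b3 → {b5,b7,b9}
  b4 → {b7}
  b5 → {b5,b7,b9}
  b6 → {b5,b7,b9}
  b7 → ∅
  b8 → ∅
  b9 → ∅

φ for g: defs {b0,b6,b7}
  DF⁺ = {b5,b7,b9}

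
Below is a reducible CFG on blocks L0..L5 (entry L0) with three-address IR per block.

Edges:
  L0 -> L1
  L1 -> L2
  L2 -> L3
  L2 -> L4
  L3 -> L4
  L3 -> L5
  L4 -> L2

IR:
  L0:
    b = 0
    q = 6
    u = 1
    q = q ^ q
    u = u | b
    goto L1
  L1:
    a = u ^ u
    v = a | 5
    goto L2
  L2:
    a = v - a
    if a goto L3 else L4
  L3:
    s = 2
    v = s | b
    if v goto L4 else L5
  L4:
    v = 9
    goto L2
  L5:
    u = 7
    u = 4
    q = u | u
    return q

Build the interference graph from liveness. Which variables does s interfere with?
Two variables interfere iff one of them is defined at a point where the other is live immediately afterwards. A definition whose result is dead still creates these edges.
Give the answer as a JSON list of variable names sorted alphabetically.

Answer: ["a", "b"]

Analysis:
Per-block:
  L0: {b,q,u} / ∅
  L1: {a,v} / {u}
  L2: {a} / {a,v}
  L3: {s,v} / {b}
  L4: {v} / ∅
  L5: {q,u} / ∅

Live sets:
  L0 li=∅ lo={b,u}
  L1 li={b,u} lo={a,b,v}
  L2 li={a,b,v} lo={a,b}
  L3 li={a,b} lo={a,b}
  L4 li={a,b} lo={a,b,v}
  L5 li=∅ lo=∅

Conflict graph:
  a: {b,s,v}
  b: {a,q,s,u,v}
  q: {b,u}
  s: {a,b}
  u: {b,q}
  v: {a,b}

N(s) = ["a", "b"]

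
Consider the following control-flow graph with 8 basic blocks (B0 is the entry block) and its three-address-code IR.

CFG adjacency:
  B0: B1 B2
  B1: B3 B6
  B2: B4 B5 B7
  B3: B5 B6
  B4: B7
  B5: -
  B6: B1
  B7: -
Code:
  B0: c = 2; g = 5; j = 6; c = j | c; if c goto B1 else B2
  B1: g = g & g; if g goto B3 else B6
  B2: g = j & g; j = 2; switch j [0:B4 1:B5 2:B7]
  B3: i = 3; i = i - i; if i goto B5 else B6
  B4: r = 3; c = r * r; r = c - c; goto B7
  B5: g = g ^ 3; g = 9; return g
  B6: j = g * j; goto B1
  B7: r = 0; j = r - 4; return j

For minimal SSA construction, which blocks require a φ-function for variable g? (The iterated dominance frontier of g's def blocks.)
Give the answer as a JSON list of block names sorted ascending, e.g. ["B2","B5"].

Answer: ["B1", "B5"]

Derivation:
idom tree: B1←B0 B2←B0 B3←B1 B4←B2 B5←B0 B6←B1 B7←B2
Join-block Dom:
  B1: preds {B0,B6}: {B0} ∩ {B0,B1,B6} = {B0}; idom=B0
  B5: preds {B2,B3}: {B0,B2} ∩ {B0,B1,B3} = {B0}; idom=B0
  B6: preds {B1,B3}: {B0,B1} ∩ {B0,B1,B3} = {B0,B1}; idom=B1
  B7: preds {B2,B4}: {B0,B2} ∩ {B0,B2,B4} = {B0,B2}; idom=B2

DF walk-up:
  join B1 pred B0: · stop@B0
  join B1 pred B6: B6→B1 stop@B0
  join B5 pred B2: B2 stop@B0
  join B5 pred B3: B3→B1 stop@B0
  join B6 pred B1: · stop@B1
  join B6 pred B3: B3 stop@B1
  join B7 pred B2: · stop@B2
  join B7 pred B4: B4 stop@B2
  B0: DF=∅
  B1: DF={B1,B5}
  B2: DF={B5}
  B3: DF={B5,B6}
  B4: DF={B7}
  B5: DF=∅
  B6: DF={B1}
  B7: DF=∅

φ for g: defs {B0,B1,B2,B5}
  DF⁺ = {B1,B5}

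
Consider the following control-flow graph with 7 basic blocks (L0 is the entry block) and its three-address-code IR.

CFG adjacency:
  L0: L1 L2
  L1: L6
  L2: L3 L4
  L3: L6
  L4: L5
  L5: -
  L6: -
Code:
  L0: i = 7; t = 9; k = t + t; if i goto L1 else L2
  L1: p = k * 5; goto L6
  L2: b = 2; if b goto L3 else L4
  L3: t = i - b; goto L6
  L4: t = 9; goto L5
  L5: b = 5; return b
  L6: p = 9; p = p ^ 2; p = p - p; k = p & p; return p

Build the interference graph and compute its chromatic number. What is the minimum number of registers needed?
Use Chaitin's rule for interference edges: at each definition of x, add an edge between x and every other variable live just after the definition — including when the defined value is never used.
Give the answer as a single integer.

Answer: 2

Working:
Per-block:
  L0: def={i,k,t} ue=∅
  L1: def={p} ue={k}
  L2: def={b} ue=∅
  L3: def={t} ue={b,i}
  L4: def={t} ue=∅
  L5: def={b} ue=∅
  L6: def={k,p} ue=∅

Backward fixpoint:
  live L0: ∅→{i,k}
  live L1: {k}→∅
  live L2: {i}→{b,i}
  live L3: {b,i}→∅
  live L4: ∅→∅
  live L5: ∅→∅
  live L6: ∅→∅

Conflict graph:
  b↔{i}
  i↔{b,k,t}
  k↔{i,p}
  p↔{k}
  t↔{i}

Registers:
  {b,i} pairwise interfere (2-clique) ⇒ χ ≥ 2
  2-colouring: c0={i,p}  c1={b,k,t}
  χ = 2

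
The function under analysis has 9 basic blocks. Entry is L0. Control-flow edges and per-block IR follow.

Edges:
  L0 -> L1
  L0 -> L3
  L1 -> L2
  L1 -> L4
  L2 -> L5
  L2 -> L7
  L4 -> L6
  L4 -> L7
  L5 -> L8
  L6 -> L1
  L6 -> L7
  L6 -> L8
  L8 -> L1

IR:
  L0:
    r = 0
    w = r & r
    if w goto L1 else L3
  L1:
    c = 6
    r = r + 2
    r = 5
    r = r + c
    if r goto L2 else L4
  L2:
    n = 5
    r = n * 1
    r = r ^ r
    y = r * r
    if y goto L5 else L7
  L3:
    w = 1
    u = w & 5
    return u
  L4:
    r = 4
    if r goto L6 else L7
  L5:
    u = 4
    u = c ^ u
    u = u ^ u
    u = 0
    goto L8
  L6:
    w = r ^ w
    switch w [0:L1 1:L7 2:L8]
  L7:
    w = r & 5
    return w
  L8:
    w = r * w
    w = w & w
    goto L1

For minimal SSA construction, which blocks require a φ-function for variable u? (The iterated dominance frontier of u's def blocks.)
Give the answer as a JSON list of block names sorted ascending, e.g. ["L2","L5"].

idom tree: L1←L0 L2←L1 L3←L0 L4←L1 L5←L2 L6←L4 L7←L1 L8←L1
Dom at joins:
  L1: preds {L0,L6,L8}: {L0} ∩ {L0,L1,L4,L6} ∩ {L0,L1,L8} = {L0}; idom=L0
  L7: preds {L2,L4,L6}: {L0,L1,L2} ∩ {L0,L1,L4} ∩ {L0,L1,L4,L6} = {L0,L1}; idom=L1
  L8: preds {L5,L6}: {L0,L1,L2,L5} ∩ {L0,L1,L4,L6} = {L0,L1}; idom=L1

DF derivation:
  L1←L0: walk · to L0
  L1←L6: walk L6→L4→L1 to L0
  L1←L8: walk L8→L1 to L0
  L7←L2: walk L2 to L1
  L7←L4: walk L4 to L1
  L7←L6: walk L6→L4 to L1
  L8←L5: walk L5→L2 to L1
  L8←L6: walk L6→L4 to L1
  L0: DF=∅
  L1: DF={L1}
  L2: DF={L7,L8}
  L3: DF=∅
  L4: DF={L1,L7,L8}
  L5: DF={L8}
  L6: DF={L1,L7,L8}
  L7: DF=∅
  L8: DF={L1}

φ for u: defs {L3,L5}
  DF⁺ = {L1,L8}

Answer: ["L1", "L8"]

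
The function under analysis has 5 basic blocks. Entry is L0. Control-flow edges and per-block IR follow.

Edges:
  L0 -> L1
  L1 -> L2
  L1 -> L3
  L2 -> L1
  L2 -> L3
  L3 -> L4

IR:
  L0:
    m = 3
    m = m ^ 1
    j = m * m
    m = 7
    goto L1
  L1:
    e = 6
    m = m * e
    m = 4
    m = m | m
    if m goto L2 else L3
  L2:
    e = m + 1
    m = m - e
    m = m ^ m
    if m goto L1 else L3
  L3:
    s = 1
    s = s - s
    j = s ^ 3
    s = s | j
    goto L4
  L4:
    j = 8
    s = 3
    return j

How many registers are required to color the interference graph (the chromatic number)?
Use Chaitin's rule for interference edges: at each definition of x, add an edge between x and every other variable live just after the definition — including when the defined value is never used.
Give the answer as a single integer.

Answer: 2

Derivation:
Per-block:
  L0: {j,m} / ∅
  L1: {e,m} / {m}
  L2: {e,m} / {m}
  L3: {j,s} / ∅
  L4: {j,s} / ∅

Live sets:
  L0: in=∅ out={m}
  L1: in={m} out={m}
  L2: in={m} out={m}
  L3: in=∅ out=∅
  L4: in=∅ out=∅

Interference:
  e: {m}
  j: {s}
  m: {e}
  s: {j}

Colouring:
  {e,m} pairwise interfere (2-clique) ⇒ χ ≥ 2
  2-colouring: R0={e,j}  R1={m,s}
  χ = 2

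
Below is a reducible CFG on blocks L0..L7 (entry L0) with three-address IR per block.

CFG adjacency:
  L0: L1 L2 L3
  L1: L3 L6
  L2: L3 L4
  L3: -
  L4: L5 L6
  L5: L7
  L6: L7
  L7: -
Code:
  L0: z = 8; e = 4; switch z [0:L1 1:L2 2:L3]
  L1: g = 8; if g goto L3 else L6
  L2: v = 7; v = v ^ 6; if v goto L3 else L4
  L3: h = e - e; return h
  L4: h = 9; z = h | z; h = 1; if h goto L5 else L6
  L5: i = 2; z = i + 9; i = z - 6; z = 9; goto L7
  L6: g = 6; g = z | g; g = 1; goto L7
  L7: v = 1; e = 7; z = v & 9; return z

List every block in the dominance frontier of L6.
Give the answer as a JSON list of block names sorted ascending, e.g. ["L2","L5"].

idom tree: L1←L0 L2←L0 L3←L0 L4←L2 L5←L4 L6←L0 L7←L0
Dom∩ at merges:
  L3: preds {L0,L1,L2}: {L0} ∩ {L0,L1} ∩ {L0,L2} = {L0}; idom=L0
  L6: preds {L1,L4}: {L0,L1} ∩ {L0,L2,L4} = {L0}; idom=L0
  L7: preds {L5,L6}: {L0,L2,L4,L5} ∩ {L0,L6} = {L0}; idom=L0

DF walk-up:
  L3←L0: walk · to L0
  L3←L1: walk L1 to L0
  L3←L2: walk L2 to L0
  L6←L1: walk L1 to L0
  L6←L4: walk L4→L2 to L0
  L7←L5: walk L5→L4→L2 to L0
  L7←L6: walk L6 to L0
  L0 → ∅
  L1 → {L3,L6}
  L2 → {L3,L6,L7}
  L3 → ∅
  L4 → {L6,L7}
  L5 → {L7}
  L6 → {L7}
  L7 → ∅

DF(L6) = ["L7"]

Answer: ["L7"]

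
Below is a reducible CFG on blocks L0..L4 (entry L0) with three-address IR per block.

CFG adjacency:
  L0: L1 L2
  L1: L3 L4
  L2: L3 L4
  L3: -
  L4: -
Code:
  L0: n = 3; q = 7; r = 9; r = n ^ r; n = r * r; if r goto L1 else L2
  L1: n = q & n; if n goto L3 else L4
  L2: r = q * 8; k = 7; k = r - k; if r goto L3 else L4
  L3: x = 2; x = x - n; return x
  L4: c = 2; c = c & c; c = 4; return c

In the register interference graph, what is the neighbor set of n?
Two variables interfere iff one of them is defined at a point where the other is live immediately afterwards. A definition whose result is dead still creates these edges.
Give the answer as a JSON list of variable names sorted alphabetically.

Answer: ["k", "q", "r", "x"]

Derivation:
Block summaries:
  L0: def={n,q,r} ue=∅
  L1: def={n} ue={n,q}
  L2: def={k,r} ue={q}
  L3: def={x} ue={n}
  L4: def={c} ue=∅

Liveness:
  L0: in=∅ out={n,q}
  L1: in={n,q} out={n}
  L2: in={n,q} out={n}
  L3: in={n} out=∅
  L4: in=∅ out=∅

Interference:
  c: ∅
  k: {n,r}
  n: {k,q,r,x}
  q: {n,r}
  r: {k,n,q}
  x: {n}

N(n) = ["k", "q", "r", "x"]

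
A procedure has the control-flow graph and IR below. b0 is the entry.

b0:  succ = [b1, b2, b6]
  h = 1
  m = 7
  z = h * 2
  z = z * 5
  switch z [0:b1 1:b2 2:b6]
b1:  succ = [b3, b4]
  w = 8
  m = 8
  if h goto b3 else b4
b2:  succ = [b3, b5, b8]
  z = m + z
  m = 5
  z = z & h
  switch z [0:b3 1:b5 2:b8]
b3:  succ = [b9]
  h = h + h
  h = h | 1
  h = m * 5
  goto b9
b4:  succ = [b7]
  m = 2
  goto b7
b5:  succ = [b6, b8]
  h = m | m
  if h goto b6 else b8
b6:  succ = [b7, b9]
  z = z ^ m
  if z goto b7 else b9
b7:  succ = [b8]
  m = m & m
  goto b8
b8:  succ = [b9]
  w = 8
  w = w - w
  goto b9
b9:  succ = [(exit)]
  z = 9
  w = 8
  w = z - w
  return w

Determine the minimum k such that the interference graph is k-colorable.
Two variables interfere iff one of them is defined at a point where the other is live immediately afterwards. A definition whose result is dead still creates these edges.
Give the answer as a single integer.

def/use:
  b0: {h,m,z} / ∅
  b1: {m,w} / {h}
  b2: {m,z} / {h,m,z}
  b3: {h} / {h,m}
  b4: {m} / ∅
  b5: {h} / {m}
  b6: {z} / {m,z}
  b7: {m} / {m}
  b8: {w} / ∅
  b9: {w,z} / ∅

Backward fixpoint:
  b0 li=∅ lo={h,m,z}
  b1 li={h} lo={h,m}
  b2 li={h,m,z} lo={h,m,z}
  b3 li={h,m} lo=∅
  b4 li=∅ lo={m}
  b5 li={m,z} lo={m,z}
  b6 li={m,z} lo={m}
  b7 li={m} lo=∅
  b8 li=∅ lo=∅
  b9 li=∅ lo=∅

Interference:
  h↔{m,w,z}
  m↔{h,z}
  w↔{h,z}
  z↔{h,m,w}

Colouring:
  {h,m,z} pairwise interfere (3-clique) ⇒ χ ≥ 3
  3-colouring: r0={h}  r1={z}  r2={m,w}
  χ = 3

Answer: 3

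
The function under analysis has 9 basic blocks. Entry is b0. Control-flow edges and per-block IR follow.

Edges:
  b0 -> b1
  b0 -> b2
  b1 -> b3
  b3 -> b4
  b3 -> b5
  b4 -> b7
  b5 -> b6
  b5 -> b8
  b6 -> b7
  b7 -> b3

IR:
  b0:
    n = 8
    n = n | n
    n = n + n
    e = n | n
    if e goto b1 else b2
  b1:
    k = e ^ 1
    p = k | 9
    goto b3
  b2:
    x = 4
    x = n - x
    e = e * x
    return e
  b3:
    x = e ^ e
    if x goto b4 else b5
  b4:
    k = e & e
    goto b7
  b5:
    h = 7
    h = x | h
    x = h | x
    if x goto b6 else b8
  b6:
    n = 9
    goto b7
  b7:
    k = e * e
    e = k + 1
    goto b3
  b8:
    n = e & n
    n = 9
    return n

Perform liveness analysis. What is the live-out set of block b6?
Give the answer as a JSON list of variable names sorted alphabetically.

def/use:
  b0: def={e,n} ue=∅
  b1: def={k,p} ue={e}
  b2: def={e,x} ue={e,n}
  b3: def={x} ue={e}
  b4: def={k} ue={e}
  b5: def={h,x} ue={x}
  b6: def={n} ue=∅
  b7: def={e,k} ue={e}
  b8: def={n} ue={e,n}

Liveness:
  live b0: ∅→{e,n}
  live b1: {e,n}→{e,n}
  live b2: {e,n}→∅
  live b3: {e,n}→{e,n,x}
  live b4: {e,n}→{e,n}
  live b5: {e,n,x}→{e,n}
  live b6: {e}→{e,n}
  live b7: {e,n}→{e,n}
  live b8: {e,n}→∅

live-out(b6) = ["e", "n"]

Answer: ["e", "n"]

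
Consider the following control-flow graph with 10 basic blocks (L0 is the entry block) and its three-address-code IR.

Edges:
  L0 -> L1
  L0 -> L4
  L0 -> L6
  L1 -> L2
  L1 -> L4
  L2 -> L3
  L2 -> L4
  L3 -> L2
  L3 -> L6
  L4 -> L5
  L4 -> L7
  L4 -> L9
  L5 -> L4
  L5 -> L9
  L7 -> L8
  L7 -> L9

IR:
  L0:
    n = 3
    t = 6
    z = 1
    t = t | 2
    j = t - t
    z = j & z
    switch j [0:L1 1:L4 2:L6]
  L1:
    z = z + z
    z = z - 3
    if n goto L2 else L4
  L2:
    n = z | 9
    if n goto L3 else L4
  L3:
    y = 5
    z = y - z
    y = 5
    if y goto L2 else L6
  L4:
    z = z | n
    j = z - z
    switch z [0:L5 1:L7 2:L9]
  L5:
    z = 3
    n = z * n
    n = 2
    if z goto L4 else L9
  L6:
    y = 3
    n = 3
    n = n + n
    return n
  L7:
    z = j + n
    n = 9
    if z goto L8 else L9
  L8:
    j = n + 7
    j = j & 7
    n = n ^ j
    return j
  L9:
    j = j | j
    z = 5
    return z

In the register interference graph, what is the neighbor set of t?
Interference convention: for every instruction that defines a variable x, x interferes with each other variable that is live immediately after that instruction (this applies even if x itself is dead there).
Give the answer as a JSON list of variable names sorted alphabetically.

Per-block:
  L0 def {j,n,t,z} use ∅
  L1 def {z} use {n,z}
  L2 def {n} use {z}
  L3 def {y,z} use {z}
  L4 def {j,z} use {n,z}
  L5 def {n,z} use {n}
  L6 def {n,y} use ∅
  L7 def {n,z} use {j,n}
  L8 def {j,n} use {n}
  L9 def {j,z} use {j}

Liveness:
  live L0: ∅→{n,z}
  live L1: {n,z}→{n,z}
  live L2: {z}→{n,z}
  live L3: {z}→{z}
  live L4: {n,z}→{j,n}
  live L5: {j,n}→{j,n,z}
  live L6: ∅→∅
  live L7: {j,n}→{j,n}
  live L8: {n}→∅
  live L9: {j}→∅

Interfere edges:
  j↔{n,z}
  n↔{j,t,z}
  t↔{n,z}
  y↔{z}
  z↔{j,n,t,y}

N(t) = ["n", "z"]

Answer: ["n", "z"]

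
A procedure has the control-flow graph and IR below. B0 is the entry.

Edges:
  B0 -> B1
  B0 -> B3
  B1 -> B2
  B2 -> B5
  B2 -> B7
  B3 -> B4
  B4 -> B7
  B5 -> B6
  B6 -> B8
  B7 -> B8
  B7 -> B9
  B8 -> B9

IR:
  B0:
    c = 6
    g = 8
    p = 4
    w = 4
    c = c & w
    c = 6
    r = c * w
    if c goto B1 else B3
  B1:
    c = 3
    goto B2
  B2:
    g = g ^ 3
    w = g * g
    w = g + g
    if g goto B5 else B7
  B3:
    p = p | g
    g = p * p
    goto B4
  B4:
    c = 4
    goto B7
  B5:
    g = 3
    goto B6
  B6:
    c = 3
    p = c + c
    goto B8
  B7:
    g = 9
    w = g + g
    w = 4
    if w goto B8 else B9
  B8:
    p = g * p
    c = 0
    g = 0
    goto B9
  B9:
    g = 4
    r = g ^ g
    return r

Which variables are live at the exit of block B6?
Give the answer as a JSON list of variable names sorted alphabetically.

def/use:
  B0: {c,g,p,r,w} / ∅
  B1: {c} / ∅
  B2: {g,w} / {g}
  B3: {g,p} / {g,p}
  B4: {c} / ∅
  B5: {g} / ∅
  B6: {c,p} / ∅
  B7: {g,w} / ∅
  B8: {c,g,p} / {g,p}
  B9: {g,r} / ∅

Live sets:
  B0 li=∅ lo={g,p}
  B1 li={g,p} lo={g,p}
  B2 li={g,p} lo={p}
  B3 li={g,p} lo={p}
  B4 li={p} lo={p}
  B5 li=∅ lo={g}
  B6 li={g} lo={g,p}
  B7 li={p} lo={g,p}
  B8 li={g,p} lo=∅
  B9 li=∅ lo=∅

live-out(B6) = ["g", "p"]

Answer: ["g", "p"]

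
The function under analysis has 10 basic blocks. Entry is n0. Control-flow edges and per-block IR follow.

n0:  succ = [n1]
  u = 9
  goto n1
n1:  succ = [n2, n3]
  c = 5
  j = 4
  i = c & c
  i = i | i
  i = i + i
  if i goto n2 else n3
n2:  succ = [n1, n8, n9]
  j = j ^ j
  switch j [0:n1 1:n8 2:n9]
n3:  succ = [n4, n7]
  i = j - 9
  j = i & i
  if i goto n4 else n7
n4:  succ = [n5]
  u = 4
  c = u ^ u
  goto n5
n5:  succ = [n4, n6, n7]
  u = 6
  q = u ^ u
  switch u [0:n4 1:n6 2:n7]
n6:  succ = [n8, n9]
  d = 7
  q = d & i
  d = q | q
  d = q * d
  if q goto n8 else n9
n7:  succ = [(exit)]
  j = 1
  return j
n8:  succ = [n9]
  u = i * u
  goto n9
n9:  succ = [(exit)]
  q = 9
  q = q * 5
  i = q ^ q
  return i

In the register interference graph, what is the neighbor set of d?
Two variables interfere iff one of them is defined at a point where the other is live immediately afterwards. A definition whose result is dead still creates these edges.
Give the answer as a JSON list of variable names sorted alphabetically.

Block summaries:
  n0 def {u} use ∅
  n1 def {c,i,j} use ∅
  n2 def {j} use {j}
  n3 def {i,j} use {j}
  n4 def {c,u} use ∅
  n5 def {q,u} use ∅
  n6 def {d,q} use {i}
  n7 def {j} use ∅
  n8 def {u} use {i,u}
  n9 def {i,q} use ∅

Live sets:
  n0 li=∅ lo={u}
  n1 li={u} lo={i,j,u}
  n2 li={i,j,u} lo={i,u}
  n3 li={j} lo={i}
  n4 li={i} lo={i}
  n5 li={i} lo={i,u}
  n6 li={i,u} lo={i,u}
  n7 li=∅ lo=∅
  n8 li={i,u} lo=∅
  n9 li=∅ lo=∅

Conflict graph:
  c — {i,j,u}
  d — {i,q,u}
  i — {c,d,j,q,u}
  j — {c,i,u}
  q — {d,i,u}
  u — {c,d,i,j,q}

N(d) = ["i", "q", "u"]

Answer: ["i", "q", "u"]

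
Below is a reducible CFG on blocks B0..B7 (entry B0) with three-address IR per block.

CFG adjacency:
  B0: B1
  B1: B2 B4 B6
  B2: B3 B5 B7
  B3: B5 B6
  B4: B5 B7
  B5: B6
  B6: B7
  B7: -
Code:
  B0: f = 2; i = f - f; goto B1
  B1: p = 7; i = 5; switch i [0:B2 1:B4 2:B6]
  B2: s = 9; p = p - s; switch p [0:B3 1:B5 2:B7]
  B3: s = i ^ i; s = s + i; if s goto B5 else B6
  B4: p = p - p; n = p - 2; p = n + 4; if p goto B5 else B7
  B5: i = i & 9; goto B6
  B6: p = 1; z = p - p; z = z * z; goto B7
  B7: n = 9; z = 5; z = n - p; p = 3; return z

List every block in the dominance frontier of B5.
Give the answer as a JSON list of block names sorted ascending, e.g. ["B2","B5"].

idom tree: B1←B0 B2←B1 B3←B2 B4←B1 B5←B1 B6←B1 B7←B1
Dom at joins:
  B5: preds {B2,B3,B4}: {B0,B1,B2} ∩ {B0,B1,B2,B3} ∩ {B0,B1,B4} = {B0,B1}; idom=B1
  B6: preds {B1,B3,B5}: {B0,B1} ∩ {B0,B1,B2,B3} ∩ {B0,B1,B5} = {B0,B1}; idom=B1
  B7: preds {B2,B4,B6}: {B0,B1,B2} ∩ {B0,B1,B4} ∩ {B0,B1,B6} = {B0,B1}; idom=B1

DF derivation:
  B5←B2: walk B2 to B1
  B5←B3: walk B3→B2 to B1
  B5←B4: walk B4 to B1
  B6←B1: walk · to B1
  B6←B3: walk B3→B2 to B1
  B6←B5: walk B5 to B1
  B7←B2: walk B2 to B1
  B7←B4: walk B4 to B1
  B7←B6: walk B6 to B1
  B0: DF=∅
  B1: DF=∅
  B2: DF={B5,B6,B7}
  B3: DF={B5,B6}
  B4: DF={B5,B7}
  B5: DF={B6}
  B6: DF={B7}
  B7: DF=∅

DF(B5) = ["B6"]

Answer: ["B6"]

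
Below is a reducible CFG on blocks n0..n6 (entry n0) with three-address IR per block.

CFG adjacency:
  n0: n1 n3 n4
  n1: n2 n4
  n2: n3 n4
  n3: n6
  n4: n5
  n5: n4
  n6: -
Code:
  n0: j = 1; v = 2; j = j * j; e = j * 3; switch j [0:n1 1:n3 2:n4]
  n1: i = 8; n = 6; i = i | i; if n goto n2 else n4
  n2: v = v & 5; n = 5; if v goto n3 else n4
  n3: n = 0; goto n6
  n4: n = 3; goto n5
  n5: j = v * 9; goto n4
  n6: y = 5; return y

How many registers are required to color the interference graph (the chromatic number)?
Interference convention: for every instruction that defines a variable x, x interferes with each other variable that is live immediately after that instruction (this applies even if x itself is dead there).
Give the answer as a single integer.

Answer: 3

Analysis:
def/use:
  n0 def {e,j,v} use ∅
  n1 def {i,n} use ∅
  n2 def {n,v} use {v}
  n3 def {n} use ∅
  n4 def {n} use ∅
  n5 def {j} use {v}
  n6 def {y} use ∅

Backward fixpoint:
  live n0: ∅→{v}
  live n1: {v}→{v}
  live n2: {v}→{v}
  live n3: ∅→∅
  live n4: {v}→{v}
  live n5: {v}→{v}
  live n6: ∅→∅

Interfere edges:
  e — {j,v}
  i — {n,v}
  j — {e,v}
  n — {i,v}
  v — {e,i,j,n}
  y — ∅

Colouring:
  {e,j,v} pairwise interfere (3-clique) ⇒ χ ≥ 3
  assign e→c1 i→c1 j→c2 n→c2 v→c0 y→c0 — no edge inside a register ⇒ χ ≤ 3
  χ = 3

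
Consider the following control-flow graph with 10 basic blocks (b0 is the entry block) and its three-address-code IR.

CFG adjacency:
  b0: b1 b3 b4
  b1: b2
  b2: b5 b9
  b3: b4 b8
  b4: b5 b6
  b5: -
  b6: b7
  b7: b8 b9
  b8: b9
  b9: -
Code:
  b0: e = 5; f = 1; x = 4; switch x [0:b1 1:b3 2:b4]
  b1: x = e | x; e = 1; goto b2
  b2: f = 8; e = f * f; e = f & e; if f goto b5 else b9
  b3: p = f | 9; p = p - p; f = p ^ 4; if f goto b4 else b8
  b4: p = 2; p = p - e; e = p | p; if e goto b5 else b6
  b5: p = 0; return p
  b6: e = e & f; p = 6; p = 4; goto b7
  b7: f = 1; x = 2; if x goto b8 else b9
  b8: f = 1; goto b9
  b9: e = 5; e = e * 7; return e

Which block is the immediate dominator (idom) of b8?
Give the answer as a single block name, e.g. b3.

idom tree: b1←b0 b2←b1 b3←b0 b4←b0 b5←b0 b6←b4 b7←b6 b8←b0 b9←b0
Dom at joins:
  b4: preds {b0,b3}: {b0} ∩ {b0,b3} = {b0}; idom=b0
  b5: preds {b2,b4}: {b0,b1,b2} ∩ {b0,b4} = {b0}; idom=b0
  b8: preds {b3,b7}: {b0,b3} ∩ {b0,b4,b6,b7} = {b0}; idom=b0
  b9: preds {b2,b7,b8}: {b0,b1,b2} ∩ {b0,b4,b6,b7} ∩ {b0,b8} = {b0}; idom=b0

idom(b8) = b0

Answer: b0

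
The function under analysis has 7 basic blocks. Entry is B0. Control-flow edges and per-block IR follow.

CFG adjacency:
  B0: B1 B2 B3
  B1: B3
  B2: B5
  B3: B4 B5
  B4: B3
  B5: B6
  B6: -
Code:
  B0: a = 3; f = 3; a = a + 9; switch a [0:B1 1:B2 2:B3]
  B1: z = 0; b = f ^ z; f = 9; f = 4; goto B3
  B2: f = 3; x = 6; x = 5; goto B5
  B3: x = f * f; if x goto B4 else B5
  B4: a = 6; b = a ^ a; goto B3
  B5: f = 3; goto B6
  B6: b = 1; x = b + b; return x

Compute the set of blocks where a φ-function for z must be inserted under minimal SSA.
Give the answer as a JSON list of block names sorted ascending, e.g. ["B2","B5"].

idom tree: B1←B0 B2←B0 B3←B0 B4←B3 B5←B0 B6←B5
Dom∩ at merges:
  B3: preds {B0,B1,B4}: {B0} ∩ {B0,B1} ∩ {B0,B3,B4} = {B0}; idom=B0
  B5: preds {B2,B3}: {B0,B2} ∩ {B0,B3} = {B0}; idom=B0

DF walk-up:
  B3←B0: walk · to B0
  B3←B1: walk B1 to B0
  B3←B4: walk B4→B3 to B0
  B5←B2: walk B2 to B0
  B5←B3: walk B3 to B0
  B0: DF=∅
  B1: DF={B3}
  B2: DF={B5}
  B3: DF={B3,B5}
  B4: DF={B3}
  B5: DF=∅
  B6: DF=∅

φ for z: defs {B1}
  DF⁺ = {B3,B5}

Answer: ["B3", "B5"]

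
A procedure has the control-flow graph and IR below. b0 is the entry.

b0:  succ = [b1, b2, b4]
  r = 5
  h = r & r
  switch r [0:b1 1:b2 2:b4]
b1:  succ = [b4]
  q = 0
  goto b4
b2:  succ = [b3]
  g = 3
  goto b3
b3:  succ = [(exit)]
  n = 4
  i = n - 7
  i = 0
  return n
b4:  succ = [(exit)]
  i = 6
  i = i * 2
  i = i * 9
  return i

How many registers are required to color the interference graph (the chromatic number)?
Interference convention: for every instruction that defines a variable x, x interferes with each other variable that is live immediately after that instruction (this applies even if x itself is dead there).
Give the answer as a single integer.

Block summaries:
  b0 def {h,r} use ∅
  b1 def {q} use ∅
  b2 def {g} use ∅
  b3 def {i,n} use ∅
  b4 def {i} use ∅

Live sets:
  b0 li=∅ lo=∅
  b1 li=∅ lo=∅
  b2 li=∅ lo=∅
  b3 li=∅ lo=∅
  b4 li=∅ lo=∅

Interference:
  g: ∅
  h: {r}
  i: {n}
  n: {i}
  q: ∅
  r: {h}

Colouring:
  {h,r} pairwise interfere (2-clique) ⇒ χ ≥ 2
  assign g→c0 h→c0 i→c0 n→c1 q→c0 r→c1 — no edge inside a register ⇒ χ ≤ 2
  χ = 2

Answer: 2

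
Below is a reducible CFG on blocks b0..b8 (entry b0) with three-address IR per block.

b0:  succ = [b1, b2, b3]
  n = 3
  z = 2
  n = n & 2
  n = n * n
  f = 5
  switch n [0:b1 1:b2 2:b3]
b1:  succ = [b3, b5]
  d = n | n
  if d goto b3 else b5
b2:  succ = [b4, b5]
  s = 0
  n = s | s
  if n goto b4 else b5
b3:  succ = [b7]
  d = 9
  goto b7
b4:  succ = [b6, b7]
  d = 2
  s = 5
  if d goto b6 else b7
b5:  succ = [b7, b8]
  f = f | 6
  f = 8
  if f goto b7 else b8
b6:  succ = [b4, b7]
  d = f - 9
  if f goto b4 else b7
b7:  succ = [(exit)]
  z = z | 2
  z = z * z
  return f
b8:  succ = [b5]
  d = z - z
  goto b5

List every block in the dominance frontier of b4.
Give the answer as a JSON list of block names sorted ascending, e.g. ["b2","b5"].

Answer: ["b4", "b7"]

Derivation:
idom tree: b1←b0 b2←b0 b3←b0 b4←b2 b5←b0 b6←b4 b7←b0 b8←b5
Join-block Dom:
  b3: preds {b0,b1}: {b0} ∩ {b0,b1} = {b0}; idom=b0
  b4: preds {b2,b6}: {b0,b2} ∩ {b0,b2,b4,b6} = {b0,b2}; idom=b2
  b5: preds {b1,b2,b8}: {b0,b1} ∩ {b0,b2} ∩ {b0,b5,b8} = {b0}; idom=b0
  b7: preds {b3,b4,b5,b6}: {b0,b3} ∩ {b0,b2,b4} ∩ {b0,b5} ∩ {b0,b2,b4,b6} = {b0}; idom=b0

DF walk-up:
  join b3 pred b0: · stop@b0
  join b3 pred b1: b1 stop@b0
  join b4 pred b2: · stop@b2
  join b4 pred b6: b6→b4 stop@b2
  join b5 pred b1: b1 stop@b0
  join b5 pred b2: b2 stop@b0
  join b5 pred b8: b8→b5 stop@b0
  join b7 pred b3: b3 stop@b0
  join b7 pred b4: b4→b2 stop@b0
  join b7 pred b5: b5 stop@b0
  join b7 pred b6: b6→b4→b2 stop@b0
  DF(b0)=∅
  DF(b1)={b3,b5}
  DF(b2)={b5,b7}
  DF(b3)={b7}
  DF(b4)={b4,b7}
  DF(b5)={b5,b7}
  DF(b6)={b4,b7}
  DF(b7)=∅
  DF(b8)={b5}

DF(b4) = ["b4", "b7"]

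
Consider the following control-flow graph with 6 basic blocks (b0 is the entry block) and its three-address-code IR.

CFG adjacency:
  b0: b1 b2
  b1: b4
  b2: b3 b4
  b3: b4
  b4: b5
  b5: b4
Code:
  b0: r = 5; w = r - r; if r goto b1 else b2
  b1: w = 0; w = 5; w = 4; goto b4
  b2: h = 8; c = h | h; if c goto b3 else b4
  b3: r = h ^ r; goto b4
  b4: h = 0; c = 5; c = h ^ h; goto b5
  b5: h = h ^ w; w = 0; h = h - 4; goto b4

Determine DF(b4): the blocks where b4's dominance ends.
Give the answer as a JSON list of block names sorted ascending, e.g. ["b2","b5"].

Answer: ["b4"]

Derivation:
idom tree: b1←b0 b2←b0 b3←b2 b4←b0 b5←b4
Join-block Dom:
  b4: preds {b1,b2,b3,b5}: {b0,b1} ∩ {b0,b2} ∩ {b0,b2,b3} ∩ {b0,b4,b5} = {b0}; idom=b0

Frontier:
  join b4 pred b1: b1 stop@b0
  join b4 pred b2: b2 stop@b0
  join b4 pred b3: b3→b2 stop@b0
  join b4 pred b5: b5→b4 stop@b0
  b0: DF=∅
  b1: DF={b4}
  b2: DF={b4}
  b3: DF={b4}
  b4: DF={b4}
  b5: DF={b4}

DF(b4) = ["b4"]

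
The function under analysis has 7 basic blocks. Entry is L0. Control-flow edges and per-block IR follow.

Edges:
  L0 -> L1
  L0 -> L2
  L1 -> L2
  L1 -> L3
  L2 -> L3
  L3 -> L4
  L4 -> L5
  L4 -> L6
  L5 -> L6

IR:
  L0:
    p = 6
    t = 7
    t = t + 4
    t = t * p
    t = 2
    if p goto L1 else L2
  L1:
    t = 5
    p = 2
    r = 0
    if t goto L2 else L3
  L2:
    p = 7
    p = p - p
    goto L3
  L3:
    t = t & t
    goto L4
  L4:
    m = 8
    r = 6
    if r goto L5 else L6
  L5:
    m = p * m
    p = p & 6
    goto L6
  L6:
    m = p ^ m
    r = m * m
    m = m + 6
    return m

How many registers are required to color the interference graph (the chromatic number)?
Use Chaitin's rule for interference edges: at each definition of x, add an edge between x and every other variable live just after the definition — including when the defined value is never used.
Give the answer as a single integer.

Answer: 3

Derivation:
def/use:
  L0: def={p,t} ue=∅
  L1: def={p,r,t} ue=∅
  L2: def={p} ue=∅
  L3: def={t} ue={t}
  L4: def={m,r} ue=∅
  L5: def={m,p} ue={m,p}
  L6: def={m,r} ue={m,p}

Live sets:
  live L0: ∅→{t}
  live L1: ∅→{p,t}
  live L2: {t}→{p,t}
  live L3: {p,t}→{p}
  live L4: {p}→{m,p}
  live L5: {m,p}→{m,p}
  live L6: {m,p}→∅

Interfere edges:
  m↔{p,r}
  p↔{m,r,t}
  r↔{m,p,t}
  t↔{p,r}

Chromatic number:
  {m,p,r} pairwise interfere (3-clique) ⇒ χ ≥ 3
  assign m→r2 p→r0 r→r1 t→r2 — no edge inside a register ⇒ χ ≤ 3
  χ = 3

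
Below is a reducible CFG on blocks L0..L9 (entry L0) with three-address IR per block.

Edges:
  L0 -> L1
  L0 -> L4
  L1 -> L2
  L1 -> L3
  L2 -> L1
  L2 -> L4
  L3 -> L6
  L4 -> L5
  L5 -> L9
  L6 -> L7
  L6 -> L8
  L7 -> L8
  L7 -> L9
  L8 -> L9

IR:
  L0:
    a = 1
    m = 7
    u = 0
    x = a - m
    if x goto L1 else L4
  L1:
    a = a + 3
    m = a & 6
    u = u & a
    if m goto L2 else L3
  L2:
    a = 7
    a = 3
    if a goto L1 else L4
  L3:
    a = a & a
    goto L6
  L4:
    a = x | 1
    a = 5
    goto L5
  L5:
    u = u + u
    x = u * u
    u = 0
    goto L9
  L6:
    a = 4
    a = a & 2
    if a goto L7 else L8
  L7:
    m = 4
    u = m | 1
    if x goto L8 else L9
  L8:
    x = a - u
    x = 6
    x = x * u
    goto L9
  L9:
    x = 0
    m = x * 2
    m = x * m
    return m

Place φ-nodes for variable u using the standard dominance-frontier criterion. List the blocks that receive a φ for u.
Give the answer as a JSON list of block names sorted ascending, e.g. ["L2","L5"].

Answer: ["L1", "L4", "L8", "L9"]

Working:
idom tree: L1←L0 L2←L1 L3←L1 L4←L0 L5←L4 L6←L3 L7←L6 L8←L6 L9←L0
Dom∩ at merges:
  L1: preds {L0,L2}: {L0} ∩ {L0,L1,L2} = {L0}; idom=L0
  L4: preds {L0,L2}: {L0} ∩ {L0,L1,L2} = {L0}; idom=L0
  L8: preds {L6,L7}: {L0,L1,L3,L6} ∩ {L0,L1,L3,L6,L7} = {L0,L1,L3,L6}; idom=L6
  L9: preds {L5,L7,L8}: {L0,L4,L5} ∩ {L0,L1,L3,L6,L7} ∩ {L0,L1,L3,L6,L8} = {L0}; idom=L0

DF walk-up:
  L1←L0: walk · to L0
  L1←L2: walk L2→L1 to L0
  L4←L0: walk · to L0
  L4←L2: walk L2→L1 to L0
  L8←L6: walk · to L6
  L8←L7: walk L7 to L6
  L9←L5: walk L5→L4 to L0
  L9←L7: walk L7→L6→L3→L1 to L0
  L9←L8: walk L8→L6→L3→L1 to L0
  DF(L0)=∅
  DF(L1)={L1,L4,L9}
  DF(L2)={L1,L4}
  DF(L3)={L9}
  DF(L4)={L9}
  DF(L5)={L9}
  DF(L6)={L9}
  DF(L7)={L8,L9}
  DF(L8)={L9}
  DF(L9)=∅

φ for u: defs {L0,L1,L5,L7}
  DF⁺ = {L1,L4,L8,L9}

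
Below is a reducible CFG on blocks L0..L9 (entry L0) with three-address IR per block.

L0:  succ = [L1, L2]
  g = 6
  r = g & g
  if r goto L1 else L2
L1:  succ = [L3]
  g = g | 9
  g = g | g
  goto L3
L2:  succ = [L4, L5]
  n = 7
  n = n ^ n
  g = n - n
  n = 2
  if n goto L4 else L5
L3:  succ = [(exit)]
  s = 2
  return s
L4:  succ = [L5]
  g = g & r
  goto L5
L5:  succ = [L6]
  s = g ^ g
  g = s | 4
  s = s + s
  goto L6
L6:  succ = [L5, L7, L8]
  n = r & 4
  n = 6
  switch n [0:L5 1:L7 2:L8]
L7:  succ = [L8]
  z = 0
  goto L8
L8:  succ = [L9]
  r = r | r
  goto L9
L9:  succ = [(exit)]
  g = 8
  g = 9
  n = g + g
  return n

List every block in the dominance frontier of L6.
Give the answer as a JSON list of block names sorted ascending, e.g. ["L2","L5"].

Answer: ["L5"]

Derivation:
idom tree: L1←L0 L2←L0 L3←L1 L4←L2 L5←L2 L6←L5 L7←L6 L8←L6 L9←L8
Join-block Dom:
  L5: preds {L2,L4,L6}: {L0,L2} ∩ {L0,L2,L4} ∩ {L0,L2,L5,L6} = {L0,L2}; idom=L2
  L8: preds {L6,L7}: {L0,L2,L5,L6} ∩ {L0,L2,L5,L6,L7} = {L0,L2,L5,L6}; idom=L6

Frontier:
  L5←L2: walk · to L2
  L5←L4: walk L4 to L2
  L5←L6: walk L6→L5 to L2
  L8←L6: walk · to L6
  L8←L7: walk L7 to L6
  L0: DF=∅
  L1: DF=∅
  L2: DF=∅
  L3: DF=∅
  L4: DF={L5}
  L5: DF={L5}
  L6: DF={L5}
  L7: DF={L8}
  L8: DF=∅
  L9: DF=∅

DF(L6) = ["L5"]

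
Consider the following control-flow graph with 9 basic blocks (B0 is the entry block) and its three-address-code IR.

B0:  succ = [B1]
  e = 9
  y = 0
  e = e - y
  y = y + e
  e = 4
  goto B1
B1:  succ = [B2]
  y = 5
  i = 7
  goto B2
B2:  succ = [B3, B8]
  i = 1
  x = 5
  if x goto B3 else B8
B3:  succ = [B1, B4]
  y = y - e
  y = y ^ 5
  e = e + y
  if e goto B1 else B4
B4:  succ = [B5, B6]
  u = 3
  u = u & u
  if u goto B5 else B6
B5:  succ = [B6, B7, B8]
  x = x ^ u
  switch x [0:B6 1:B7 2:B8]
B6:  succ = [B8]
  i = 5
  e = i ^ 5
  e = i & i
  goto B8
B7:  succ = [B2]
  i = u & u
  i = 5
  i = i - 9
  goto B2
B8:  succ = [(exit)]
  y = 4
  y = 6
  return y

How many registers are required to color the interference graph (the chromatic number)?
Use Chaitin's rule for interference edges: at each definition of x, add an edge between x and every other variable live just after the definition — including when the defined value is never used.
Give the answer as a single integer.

Per-block:
  B0: {e,y} / ∅
  B1: {i,y} / ∅
  B2: {i,x} / ∅
  B3: {e,y} / {e,y}
  B4: {u} / ∅
  B5: {x} / {u,x}
  B6: {e,i} / ∅
  B7: {i} / {u}
  B8: {y} / ∅

Liveness:
  live B0: ∅→{e}
  live B1: {e}→{e,y}
  live B2: {e,y}→{e,x,y}
  live B3: {e,x,y}→{e,x,y}
  live B4: {e,x,y}→{e,u,x,y}
  live B5: {e,u,x,y}→{e,u,y}
  live B6: ∅→∅
  live B7: {e,u,y}→{e,y}
  live B8: ∅→∅

Interfere edges:
  e — {i,u,x,y}
  i — {e,y}
  u — {e,x,y}
  x — {e,u,y}
  y — {e,i,u,x}

Registers:
  {e,u,x,y} pairwise interfere (4-clique) ⇒ χ ≥ 4
  4-colouring: c0={e}  c1={y}  c2={i,u}  c3={x}
  χ = 4

Answer: 4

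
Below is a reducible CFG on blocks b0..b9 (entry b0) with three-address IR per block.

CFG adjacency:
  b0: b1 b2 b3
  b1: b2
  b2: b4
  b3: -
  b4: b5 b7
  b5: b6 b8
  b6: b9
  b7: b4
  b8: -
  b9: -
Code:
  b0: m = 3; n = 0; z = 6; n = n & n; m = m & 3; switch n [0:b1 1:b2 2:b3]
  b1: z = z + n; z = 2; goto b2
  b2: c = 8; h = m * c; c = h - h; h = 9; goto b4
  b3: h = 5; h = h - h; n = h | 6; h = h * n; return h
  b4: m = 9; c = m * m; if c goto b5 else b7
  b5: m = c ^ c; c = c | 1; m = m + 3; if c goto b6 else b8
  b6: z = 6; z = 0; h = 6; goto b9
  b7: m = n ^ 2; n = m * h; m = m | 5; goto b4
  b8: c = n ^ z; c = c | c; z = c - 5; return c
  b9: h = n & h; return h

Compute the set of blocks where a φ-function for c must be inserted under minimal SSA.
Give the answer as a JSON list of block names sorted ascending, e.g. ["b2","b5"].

Answer: ["b4"]

Analysis:
idom tree: b1←b0 b2←b0 b3←b0 b4←b2 b5←b4 b6←b5 b7←b4 b8←b5 b9←b6
Dom at joins:
  b2: preds {b0,b1}: {b0} ∩ {b0,b1} = {b0}; idom=b0
  b4: preds {b2,b7}: {b0,b2} ∩ {b0,b2,b4,b7} = {b0,b2}; idom=b2

DF derivation:
  join b2 pred b0: · stop@b0
  join b2 pred b1: b1 stop@b0
  join b4 pred b2: · stop@b2
  join b4 pred b7: b7→b4 stop@b2
  b0: DF=∅
  b1: DF={b2}
  b2: DF=∅
  b3: DF=∅
  b4: DF={b4}
  b5: DF=∅
  b6: DF=∅
  b7: DF={b4}
  b8: DF=∅
  b9: DF=∅

φ for c: defs {b2,b4,b5,b8}
  DF⁺ = {b4}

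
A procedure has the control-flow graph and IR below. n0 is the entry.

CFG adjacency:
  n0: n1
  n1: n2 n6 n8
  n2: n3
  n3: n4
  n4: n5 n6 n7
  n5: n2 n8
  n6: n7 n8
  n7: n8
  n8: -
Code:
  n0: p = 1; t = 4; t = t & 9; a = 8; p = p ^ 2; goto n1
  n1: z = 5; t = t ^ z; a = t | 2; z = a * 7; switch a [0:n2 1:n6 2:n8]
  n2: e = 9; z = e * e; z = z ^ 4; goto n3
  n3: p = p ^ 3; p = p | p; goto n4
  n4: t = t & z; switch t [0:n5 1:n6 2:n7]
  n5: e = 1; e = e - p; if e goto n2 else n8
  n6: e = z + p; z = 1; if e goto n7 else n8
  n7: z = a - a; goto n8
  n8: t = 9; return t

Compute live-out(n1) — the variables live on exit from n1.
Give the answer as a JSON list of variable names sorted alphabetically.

Answer: ["a", "p", "t", "z"]

Analysis:
Block summaries:
  n0: def={a,p,t} ue=∅
  n1: def={a,t,z} ue={t}
  n2: def={e,z} ue=∅
  n3: def={p} ue={p}
  n4: def={t} ue={t,z}
  n5: def={e} ue={p}
  n6: def={e,z} ue={p,z}
  n7: def={z} ue={a}
  n8: def={t} ue=∅

Live sets:
  n0 li=∅ lo={p,t}
  n1 li={p,t} lo={a,p,t,z}
  n2 li={a,p,t} lo={a,p,t,z}
  n3 li={a,p,t,z} lo={a,p,t,z}
  n4 li={a,p,t,z} lo={a,p,t,z}
  n5 li={a,p,t} lo={a,p,t}
  n6 li={a,p,z} lo={a}
  n7 li={a} lo=∅
  n8 li=∅ lo=∅

live-out(n1) = ["a", "p", "t", "z"]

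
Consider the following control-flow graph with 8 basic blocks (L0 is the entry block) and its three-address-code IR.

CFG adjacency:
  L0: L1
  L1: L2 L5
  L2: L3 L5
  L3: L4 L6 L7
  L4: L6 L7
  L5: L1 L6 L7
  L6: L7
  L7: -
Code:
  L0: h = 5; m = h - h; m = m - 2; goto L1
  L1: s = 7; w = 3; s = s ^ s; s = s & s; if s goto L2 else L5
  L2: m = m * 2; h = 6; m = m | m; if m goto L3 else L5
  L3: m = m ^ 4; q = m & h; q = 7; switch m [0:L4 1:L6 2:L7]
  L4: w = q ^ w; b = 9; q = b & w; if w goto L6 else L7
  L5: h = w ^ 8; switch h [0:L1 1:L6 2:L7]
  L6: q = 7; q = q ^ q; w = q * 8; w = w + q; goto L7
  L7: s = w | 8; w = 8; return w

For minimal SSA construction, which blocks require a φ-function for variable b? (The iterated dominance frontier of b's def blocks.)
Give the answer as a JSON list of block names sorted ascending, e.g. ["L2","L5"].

Answer: ["L6", "L7"]

Working:
idom tree: L1←L0 L2←L1 L3←L2 L4←L3 L5←L1 L6←L1 L7←L1
Join-block Dom:
  L1: preds {L0,L5}: {L0} ∩ {L0,L1,L5} = {L0}; idom=L0
  L5: preds {L1,L2}: {L0,L1} ∩ {L0,L1,L2} = {L0,L1}; idom=L1
  L6: preds {L3,L4,L5}: {L0,L1,L2,L3} ∩ {L0,L1,L2,L3,L4} ∩ {L0,L1,L5} = {L0,L1}; idom=L1
  L7: preds {L3,L4,L5,L6}: {L0,L1,L2,L3} ∩ {L0,L1,L2,L3,L4} ∩ {L0,L1,L5} ∩ {L0,L1,L6} = {L0,L1}; idom=L1

DF derivation:
  join L1 pred L0: · stop@L0
  join L1 pred L5: L5→L1 stop@L0
  join L5 pred L1: · stop@L1
  join L5 pred L2: L2 stop@L1
  join L6 pred L3: L3→L2 stop@L1
  join L6 pred L4: L4→L3→L2 stop@L1
  join L6 pred L5: L5 stop@L1
  join L7 pred L3: L3→L2 stop@L1
  join L7 pred L4: L4→L3→L2 stop@L1
  join L7 pred L5: L5 stop@L1
  join L7 pred L6: L6 stop@L1
  L0 → ∅
  L1 → {L1}
  L2 → {L5,L6,L7}
  L3 → {L6,L7}
  L4 → {L6,L7}
  L5 → {L1,L6,L7}
  L6 → {L7}
  L7 → ∅

φ for b: defs {L4}
  DF⁺ = {L6,L7}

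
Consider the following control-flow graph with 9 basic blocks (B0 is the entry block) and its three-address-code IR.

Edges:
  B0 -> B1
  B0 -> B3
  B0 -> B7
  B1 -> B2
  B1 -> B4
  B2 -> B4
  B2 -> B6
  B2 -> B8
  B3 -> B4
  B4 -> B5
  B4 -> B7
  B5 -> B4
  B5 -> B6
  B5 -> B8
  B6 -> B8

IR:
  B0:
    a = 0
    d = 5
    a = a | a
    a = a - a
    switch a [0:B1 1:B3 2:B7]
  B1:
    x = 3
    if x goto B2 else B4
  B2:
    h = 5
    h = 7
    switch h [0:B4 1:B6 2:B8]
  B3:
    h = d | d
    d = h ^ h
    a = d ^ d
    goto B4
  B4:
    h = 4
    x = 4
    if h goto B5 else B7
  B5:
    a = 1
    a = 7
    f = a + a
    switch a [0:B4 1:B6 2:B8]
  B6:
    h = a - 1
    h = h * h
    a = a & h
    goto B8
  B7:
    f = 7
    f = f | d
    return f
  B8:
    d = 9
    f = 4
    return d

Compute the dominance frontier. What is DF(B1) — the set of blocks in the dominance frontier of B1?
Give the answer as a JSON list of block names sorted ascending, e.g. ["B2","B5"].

idom tree: B1←B0 B2←B1 B3←B0 B4←B0 B5←B4 B6←B0 B7←B0 B8←B0
Join-block Dom:
  B4: preds {B1,B2,B3,B5}: {B0,B1} ∩ {B0,B1,B2} ∩ {B0,B3} ∩ {B0,B4,B5} = {B0}; idom=B0
  B6: preds {B2,B5}: {B0,B1,B2} ∩ {B0,B4,B5} = {B0}; idom=B0
  B7: preds {B0,B4}: {B0} ∩ {B0,B4} = {B0}; idom=B0
  B8: preds {B2,B5,B6}: {B0,B1,B2} ∩ {B0,B4,B5} ∩ {B0,B6} = {B0}; idom=B0

DF walk-up:
  B4←B1: walk B1 to B0
  B4←B2: walk B2→B1 to B0
  B4←B3: walk B3 to B0
  B4←B5: walk B5→B4 to B0
  B6←B2: walk B2→B1 to B0
  B6←B5: walk B5→B4 to B0
  B7←B0: walk · to B0
  B7←B4: walk B4 to B0
  B8←B2: walk B2→B1 to B0
  B8←B5: walk B5→B4 to B0
  B8←B6: walk B6 to B0
  B0 → ∅
  B1 → {B4,B6,B8}
  B2 → {B4,B6,B8}
  B3 → {B4}
  B4 → {B4,B6,B7,B8}
  B5 → {B4,B6,B8}
  B6 → {B8}
  B7 → ∅
  B8 → ∅

DF(B1) = ["B4", "B6", "B8"]

Answer: ["B4", "B6", "B8"]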